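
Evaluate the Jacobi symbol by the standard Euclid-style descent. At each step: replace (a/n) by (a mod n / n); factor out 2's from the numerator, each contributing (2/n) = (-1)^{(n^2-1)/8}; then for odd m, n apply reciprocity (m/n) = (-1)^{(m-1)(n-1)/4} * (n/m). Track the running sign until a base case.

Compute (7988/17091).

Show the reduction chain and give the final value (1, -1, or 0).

7988 = 2^2·1997; (2/17091) = -1 since 17091 mod 8 = 3, so (7988/17091) = (-1)^2·(1997/17091); sign now +1
reciprocity: (1997/17091) = +1·(17091/1997) since 1997 mod 4 = 1, 17091 mod 4 = 3; sign now +1
(17091/1997) = (1115/1997)   [reduce mod 1997]
reciprocity: (1115/1997) = +1·(1997/1115) since 1115 mod 4 = 3, 1997 mod 4 = 1; sign now +1
(1997/1115) = (882/1115)   [reduce mod 1115]
882 = 2^1·441; (2/1115) = -1 since 1115 mod 8 = 3, so (882/1115) = (-1)^1·(441/1115); sign now -1
reciprocity: (441/1115) = +1·(1115/441) since 441 mod 4 = 1, 1115 mod 4 = 3; sign now -1
(1115/441) = (233/441)   [reduce mod 441]
reciprocity: (233/441) = +1·(441/233) since 233 mod 4 = 1, 441 mod 4 = 1; sign now -1
(441/233) = (208/233)   [reduce mod 233]
208 = 2^4·13; (2/233) = +1 since 233 mod 8 = 1, so (208/233) = (+1)^4·(13/233); sign now -1
reciprocity: (13/233) = +1·(233/13) since 13 mod 4 = 1, 233 mod 4 = 1; sign now -1
(233/13) = (12/13)   [reduce mod 13]
12 = 2^2·3; (2/13) = -1 since 13 mod 8 = 5, so (12/13) = (-1)^2·(3/13); sign now -1
reciprocity: (3/13) = +1·(13/3) since 3 mod 4 = 3, 13 mod 4 = 1; sign now -1
(13/3) = (1/3)   [reduce mod 3]
(1/3) = 1; final value = sign = -1

-1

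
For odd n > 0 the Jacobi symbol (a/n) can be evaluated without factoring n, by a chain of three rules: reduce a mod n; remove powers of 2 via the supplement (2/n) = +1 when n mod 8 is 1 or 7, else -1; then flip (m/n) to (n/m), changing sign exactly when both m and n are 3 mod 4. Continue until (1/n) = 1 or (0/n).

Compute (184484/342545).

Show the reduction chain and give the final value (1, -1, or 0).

-1

184484 = 2^2·46121; (2/342545) = +1 since 342545 mod 8 = 1, so (184484/342545) = (+1)^2·(46121/342545); sign now +1
reciprocity: (46121/342545) = +1·(342545/46121) since 46121 mod 4 = 1, 342545 mod 4 = 1; sign now +1
(342545/46121) = (19698/46121)   [reduce mod 46121]
19698 = 2^1·9849; (2/46121) = +1 since 46121 mod 8 = 1, so (19698/46121) = (+1)^1·(9849/46121); sign now +1
reciprocity: (9849/46121) = +1·(46121/9849) since 9849 mod 4 = 1, 46121 mod 4 = 1; sign now +1
(46121/9849) = (6725/9849)   [reduce mod 9849]
reciprocity: (6725/9849) = +1·(9849/6725) since 6725 mod 4 = 1, 9849 mod 4 = 1; sign now +1
(9849/6725) = (3124/6725)   [reduce mod 6725]
3124 = 2^2·781; (2/6725) = -1 since 6725 mod 8 = 5, so (3124/6725) = (-1)^2·(781/6725); sign now +1
reciprocity: (781/6725) = +1·(6725/781) since 781 mod 4 = 1, 6725 mod 4 = 1; sign now +1
(6725/781) = (477/781)   [reduce mod 781]
reciprocity: (477/781) = +1·(781/477) since 477 mod 4 = 1, 781 mod 4 = 1; sign now +1
(781/477) = (304/477)   [reduce mod 477]
304 = 2^4·19; (2/477) = -1 since 477 mod 8 = 5, so (304/477) = (-1)^4·(19/477); sign now +1
reciprocity: (19/477) = +1·(477/19) since 19 mod 4 = 3, 477 mod 4 = 1; sign now +1
(477/19) = (2/19)   [reduce mod 19]
2 = 2^1·1; (2/19) = -1 since 19 mod 8 = 3, so (2/19) = (-1)^1·(1/19); sign now -1
(1/19) = 1; final value = sign = -1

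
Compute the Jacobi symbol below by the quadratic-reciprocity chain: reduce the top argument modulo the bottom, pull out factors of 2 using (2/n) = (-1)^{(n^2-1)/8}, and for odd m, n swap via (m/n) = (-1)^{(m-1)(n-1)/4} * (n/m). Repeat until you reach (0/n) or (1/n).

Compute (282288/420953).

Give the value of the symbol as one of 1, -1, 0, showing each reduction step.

-1

282288 = 2^4·17643; (2/420953) = +1 since 420953 mod 8 = 1, so (282288/420953) = (+1)^4·(17643/420953); sign now +1
reciprocity: (17643/420953) = +1·(420953/17643) since 17643 mod 4 = 3, 420953 mod 4 = 1; sign now +1
(420953/17643) = (15164/17643)   [reduce mod 17643]
15164 = 2^2·3791; (2/17643) = -1 since 17643 mod 8 = 3, so (15164/17643) = (-1)^2·(3791/17643); sign now +1
reciprocity: (3791/17643) = -1·(17643/3791) since 3791 mod 4 = 3, 17643 mod 4 = 3; sign now -1
(17643/3791) = (2479/3791)   [reduce mod 3791]
reciprocity: (2479/3791) = -1·(3791/2479) since 2479 mod 4 = 3, 3791 mod 4 = 3; sign now +1
(3791/2479) = (1312/2479)   [reduce mod 2479]
1312 = 2^5·41; (2/2479) = +1 since 2479 mod 8 = 7, so (1312/2479) = (+1)^5·(41/2479); sign now +1
reciprocity: (41/2479) = +1·(2479/41) since 41 mod 4 = 1, 2479 mod 4 = 3; sign now +1
(2479/41) = (19/41)   [reduce mod 41]
reciprocity: (19/41) = +1·(41/19) since 19 mod 4 = 3, 41 mod 4 = 1; sign now +1
(41/19) = (3/19)   [reduce mod 19]
reciprocity: (3/19) = -1·(19/3) since 3 mod 4 = 3, 19 mod 4 = 3; sign now -1
(19/3) = (1/3)   [reduce mod 3]
(1/3) = 1; final value = sign = -1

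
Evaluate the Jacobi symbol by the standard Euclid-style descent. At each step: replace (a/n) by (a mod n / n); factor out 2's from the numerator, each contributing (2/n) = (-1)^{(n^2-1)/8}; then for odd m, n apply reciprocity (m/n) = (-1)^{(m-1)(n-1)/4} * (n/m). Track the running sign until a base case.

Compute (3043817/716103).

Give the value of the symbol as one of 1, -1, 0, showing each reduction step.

1

(3043817/716103): 3043817 mod 716103 = 179405, so (3043817/716103) = (179405/716103)
flip (179405/716103) -> (716103/179405): both odd, 179405 mod 4 = 1, 716103 mod 4 = 3, so the flip contributes +1; sign now +1
(716103/179405): 716103 mod 179405 = 177888, so (716103/179405) = (177888/179405)
factor out 2^5: 177888 = 2^5·5559; with 179405 mod 8 = 5, (2/179405) = -1; sign now -1; continue with (5559/179405)
flip (5559/179405) -> (179405/5559): both odd, 5559 mod 4 = 3, 179405 mod 4 = 1, so the flip contributes +1; sign now -1
(179405/5559): 179405 mod 5559 = 1517, so (179405/5559) = (1517/5559)
flip (1517/5559) -> (5559/1517): both odd, 1517 mod 4 = 1, 5559 mod 4 = 3, so the flip contributes +1; sign now -1
(5559/1517): 5559 mod 1517 = 1008, so (5559/1517) = (1008/1517)
factor out 2^4: 1008 = 2^4·63; with 1517 mod 8 = 5, (2/1517) = -1; sign now -1; continue with (63/1517)
flip (63/1517) -> (1517/63): both odd, 63 mod 4 = 3, 1517 mod 4 = 1, so the flip contributes +1; sign now -1
(1517/63): 1517 mod 63 = 5, so (1517/63) = (5/63)
flip (5/63) -> (63/5): both odd, 5 mod 4 = 1, 63 mod 4 = 3, so the flip contributes +1; sign now -1
(63/5): 63 mod 5 = 3, so (63/5) = (3/5)
flip (3/5) -> (5/3): both odd, 3 mod 4 = 3, 5 mod 4 = 1, so the flip contributes +1; sign now -1
(5/3): 5 mod 3 = 2, so (5/3) = (2/3)
factor out 2^1: 2 = 2^1·1; with 3 mod 8 = 3, (2/3) = -1; sign now +1; continue with (1/3)
reached (1/3) = 1, so the symbol is +1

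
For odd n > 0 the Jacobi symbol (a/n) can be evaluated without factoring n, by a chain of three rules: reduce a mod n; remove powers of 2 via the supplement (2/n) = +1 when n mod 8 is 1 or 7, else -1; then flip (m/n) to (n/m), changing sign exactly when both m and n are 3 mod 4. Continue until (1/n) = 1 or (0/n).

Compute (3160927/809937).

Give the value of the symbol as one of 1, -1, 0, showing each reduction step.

(3160927/809937): 3160927 mod 809937 = 731116, so (3160927/809937) = (731116/809937)
factor out 2^2: 731116 = 2^2·182779; with 809937 mod 8 = 1, (2/809937) = +1; sign now +1; continue with (182779/809937)
flip (182779/809937) -> (809937/182779): both odd, 182779 mod 4 = 3, 809937 mod 4 = 1, so the flip contributes +1; sign now +1
(809937/182779): 809937 mod 182779 = 78821, so (809937/182779) = (78821/182779)
flip (78821/182779) -> (182779/78821): both odd, 78821 mod 4 = 1, 182779 mod 4 = 3, so the flip contributes +1; sign now +1
(182779/78821): 182779 mod 78821 = 25137, so (182779/78821) = (25137/78821)
flip (25137/78821) -> (78821/25137): both odd, 25137 mod 4 = 1, 78821 mod 4 = 1, so the flip contributes +1; sign now +1
(78821/25137): 78821 mod 25137 = 3410, so (78821/25137) = (3410/25137)
factor out 2^1: 3410 = 2^1·1705; with 25137 mod 8 = 1, (2/25137) = +1; sign now +1; continue with (1705/25137)
flip (1705/25137) -> (25137/1705): both odd, 1705 mod 4 = 1, 25137 mod 4 = 1, so the flip contributes +1; sign now +1
(25137/1705): 25137 mod 1705 = 1267, so (25137/1705) = (1267/1705)
flip (1267/1705) -> (1705/1267): both odd, 1267 mod 4 = 3, 1705 mod 4 = 1, so the flip contributes +1; sign now +1
(1705/1267): 1705 mod 1267 = 438, so (1705/1267) = (438/1267)
factor out 2^1: 438 = 2^1·219; with 1267 mod 8 = 3, (2/1267) = -1; sign now -1; continue with (219/1267)
flip (219/1267) -> (1267/219): both odd, 219 mod 4 = 3, 1267 mod 4 = 3, so the flip contributes -1; sign now +1
(1267/219): 1267 mod 219 = 172, so (1267/219) = (172/219)
factor out 2^2: 172 = 2^2·43; with 219 mod 8 = 3, (2/219) = -1; sign now +1; continue with (43/219)
flip (43/219) -> (219/43): both odd, 43 mod 4 = 3, 219 mod 4 = 3, so the flip contributes -1; sign now -1
(219/43): 219 mod 43 = 4, so (219/43) = (4/43)
factor out 2^2: 4 = 2^2·1; with 43 mod 8 = 3, (2/43) = -1; sign now -1; continue with (1/43)
reached (1/43) = 1, so the symbol is -1

-1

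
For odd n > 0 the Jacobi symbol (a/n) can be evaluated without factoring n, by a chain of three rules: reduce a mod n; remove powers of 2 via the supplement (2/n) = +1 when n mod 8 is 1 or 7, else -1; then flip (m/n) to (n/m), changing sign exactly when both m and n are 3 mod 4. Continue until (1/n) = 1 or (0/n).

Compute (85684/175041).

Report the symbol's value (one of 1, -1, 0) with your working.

85684 = 2^2·21421; (2/175041) = +1 since 175041 mod 8 = 1, so (85684/175041) = (+1)^2·(21421/175041); sign now +1
reciprocity: (21421/175041) = +1·(175041/21421) since 21421 mod 4 = 1, 175041 mod 4 = 1; sign now +1
(175041/21421) = (3673/21421)   [reduce mod 21421]
reciprocity: (3673/21421) = +1·(21421/3673) since 3673 mod 4 = 1, 21421 mod 4 = 1; sign now +1
(21421/3673) = (3056/3673)   [reduce mod 3673]
3056 = 2^4·191; (2/3673) = +1 since 3673 mod 8 = 1, so (3056/3673) = (+1)^4·(191/3673); sign now +1
reciprocity: (191/3673) = +1·(3673/191) since 191 mod 4 = 3, 3673 mod 4 = 1; sign now +1
(3673/191) = (44/191)   [reduce mod 191]
44 = 2^2·11; (2/191) = +1 since 191 mod 8 = 7, so (44/191) = (+1)^2·(11/191); sign now +1
reciprocity: (11/191) = -1·(191/11) since 11 mod 4 = 3, 191 mod 4 = 3; sign now -1
(191/11) = (4/11)   [reduce mod 11]
4 = 2^2·1; (2/11) = -1 since 11 mod 8 = 3, so (4/11) = (-1)^2·(1/11); sign now -1
(1/11) = 1; final value = sign = -1

-1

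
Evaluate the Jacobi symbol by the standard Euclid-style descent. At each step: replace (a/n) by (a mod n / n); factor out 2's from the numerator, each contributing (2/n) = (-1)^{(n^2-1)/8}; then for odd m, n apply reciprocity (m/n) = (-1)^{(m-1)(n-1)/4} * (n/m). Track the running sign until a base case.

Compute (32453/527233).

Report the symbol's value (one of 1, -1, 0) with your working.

-1

flip (32453/527233) -> (527233/32453): both odd, 32453 mod 4 = 1, 527233 mod 4 = 1, so the flip contributes +1; sign now +1
(527233/32453): 527233 mod 32453 = 7985, so (527233/32453) = (7985/32453)
flip (7985/32453) -> (32453/7985): both odd, 7985 mod 4 = 1, 32453 mod 4 = 1, so the flip contributes +1; sign now +1
(32453/7985): 32453 mod 7985 = 513, so (32453/7985) = (513/7985)
flip (513/7985) -> (7985/513): both odd, 513 mod 4 = 1, 7985 mod 4 = 1, so the flip contributes +1; sign now +1
(7985/513): 7985 mod 513 = 290, so (7985/513) = (290/513)
factor out 2^1: 290 = 2^1·145; with 513 mod 8 = 1, (2/513) = +1; sign now +1; continue with (145/513)
flip (145/513) -> (513/145): both odd, 145 mod 4 = 1, 513 mod 4 = 1, so the flip contributes +1; sign now +1
(513/145): 513 mod 145 = 78, so (513/145) = (78/145)
factor out 2^1: 78 = 2^1·39; with 145 mod 8 = 1, (2/145) = +1; sign now +1; continue with (39/145)
flip (39/145) -> (145/39): both odd, 39 mod 4 = 3, 145 mod 4 = 1, so the flip contributes +1; sign now +1
(145/39): 145 mod 39 = 28, so (145/39) = (28/39)
factor out 2^2: 28 = 2^2·7; with 39 mod 8 = 7, (2/39) = +1; sign now +1; continue with (7/39)
flip (7/39) -> (39/7): both odd, 7 mod 4 = 3, 39 mod 4 = 3, so the flip contributes -1; sign now -1
(39/7): 39 mod 7 = 4, so (39/7) = (4/7)
factor out 2^2: 4 = 2^2·1; with 7 mod 8 = 7, (2/7) = +1; sign now -1; continue with (1/7)
reached (1/7) = 1, so the symbol is -1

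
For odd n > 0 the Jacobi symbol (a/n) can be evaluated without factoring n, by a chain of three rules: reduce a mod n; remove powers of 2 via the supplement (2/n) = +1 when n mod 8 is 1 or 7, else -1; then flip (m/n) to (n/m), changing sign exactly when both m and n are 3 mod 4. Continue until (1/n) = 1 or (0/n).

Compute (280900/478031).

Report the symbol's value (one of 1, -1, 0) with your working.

1

factor out 2^2: 280900 = 2^2·70225; with 478031 mod 8 = 7, (2/478031) = +1; sign now +1; continue with (70225/478031)
flip (70225/478031) -> (478031/70225): both odd, 70225 mod 4 = 1, 478031 mod 4 = 3, so the flip contributes +1; sign now +1
(478031/70225): 478031 mod 70225 = 56681, so (478031/70225) = (56681/70225)
flip (56681/70225) -> (70225/56681): both odd, 56681 mod 4 = 1, 70225 mod 4 = 1, so the flip contributes +1; sign now +1
(70225/56681): 70225 mod 56681 = 13544, so (70225/56681) = (13544/56681)
factor out 2^3: 13544 = 2^3·1693; with 56681 mod 8 = 1, (2/56681) = +1; sign now +1; continue with (1693/56681)
flip (1693/56681) -> (56681/1693): both odd, 1693 mod 4 = 1, 56681 mod 4 = 1, so the flip contributes +1; sign now +1
(56681/1693): 56681 mod 1693 = 812, so (56681/1693) = (812/1693)
factor out 2^2: 812 = 2^2·203; with 1693 mod 8 = 5, (2/1693) = -1; sign now +1; continue with (203/1693)
flip (203/1693) -> (1693/203): both odd, 203 mod 4 = 3, 1693 mod 4 = 1, so the flip contributes +1; sign now +1
(1693/203): 1693 mod 203 = 69, so (1693/203) = (69/203)
flip (69/203) -> (203/69): both odd, 69 mod 4 = 1, 203 mod 4 = 3, so the flip contributes +1; sign now +1
(203/69): 203 mod 69 = 65, so (203/69) = (65/69)
flip (65/69) -> (69/65): both odd, 65 mod 4 = 1, 69 mod 4 = 1, so the flip contributes +1; sign now +1
(69/65): 69 mod 65 = 4, so (69/65) = (4/65)
factor out 2^2: 4 = 2^2·1; with 65 mod 8 = 1, (2/65) = +1; sign now +1; continue with (1/65)
reached (1/65) = 1, so the symbol is +1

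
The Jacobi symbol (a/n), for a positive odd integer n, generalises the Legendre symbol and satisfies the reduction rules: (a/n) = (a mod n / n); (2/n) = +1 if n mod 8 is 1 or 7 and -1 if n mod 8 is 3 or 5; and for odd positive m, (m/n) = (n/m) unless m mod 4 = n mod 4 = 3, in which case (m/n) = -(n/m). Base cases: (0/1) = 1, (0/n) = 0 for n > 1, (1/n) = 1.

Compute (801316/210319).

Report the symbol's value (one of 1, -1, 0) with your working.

1

(801316/210319) = (170359/210319)   [reduce mod 210319]
reciprocity: (170359/210319) = -1·(210319/170359) since 170359 mod 4 = 3, 210319 mod 4 = 3; sign now -1
(210319/170359) = (39960/170359)   [reduce mod 170359]
39960 = 2^3·4995; (2/170359) = +1 since 170359 mod 8 = 7, so (39960/170359) = (+1)^3·(4995/170359); sign now -1
reciprocity: (4995/170359) = -1·(170359/4995) since 4995 mod 4 = 3, 170359 mod 4 = 3; sign now +1
(170359/4995) = (529/4995)   [reduce mod 4995]
reciprocity: (529/4995) = +1·(4995/529) since 529 mod 4 = 1, 4995 mod 4 = 3; sign now +1
(4995/529) = (234/529)   [reduce mod 529]
234 = 2^1·117; (2/529) = +1 since 529 mod 8 = 1, so (234/529) = (+1)^1·(117/529); sign now +1
reciprocity: (117/529) = +1·(529/117) since 117 mod 4 = 1, 529 mod 4 = 1; sign now +1
(529/117) = (61/117)   [reduce mod 117]
reciprocity: (61/117) = +1·(117/61) since 61 mod 4 = 1, 117 mod 4 = 1; sign now +1
(117/61) = (56/61)   [reduce mod 61]
56 = 2^3·7; (2/61) = -1 since 61 mod 8 = 5, so (56/61) = (-1)^3·(7/61); sign now -1
reciprocity: (7/61) = +1·(61/7) since 7 mod 4 = 3, 61 mod 4 = 1; sign now -1
(61/7) = (5/7)   [reduce mod 7]
reciprocity: (5/7) = +1·(7/5) since 5 mod 4 = 1, 7 mod 4 = 3; sign now -1
(7/5) = (2/5)   [reduce mod 5]
2 = 2^1·1; (2/5) = -1 since 5 mod 8 = 5, so (2/5) = (-1)^1·(1/5); sign now +1
(1/5) = 1; final value = sign = +1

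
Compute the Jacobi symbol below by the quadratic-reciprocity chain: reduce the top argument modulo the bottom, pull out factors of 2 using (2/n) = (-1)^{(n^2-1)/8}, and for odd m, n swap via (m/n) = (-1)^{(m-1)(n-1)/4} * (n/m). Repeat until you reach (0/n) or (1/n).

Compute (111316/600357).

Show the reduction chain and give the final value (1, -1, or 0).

1

111316 = 2^2·27829; (2/600357) = -1 since 600357 mod 8 = 5, so (111316/600357) = (-1)^2·(27829/600357); sign now +1
reciprocity: (27829/600357) = +1·(600357/27829) since 27829 mod 4 = 1, 600357 mod 4 = 1; sign now +1
(600357/27829) = (15948/27829)   [reduce mod 27829]
15948 = 2^2·3987; (2/27829) = -1 since 27829 mod 8 = 5, so (15948/27829) = (-1)^2·(3987/27829); sign now +1
reciprocity: (3987/27829) = +1·(27829/3987) since 3987 mod 4 = 3, 27829 mod 4 = 1; sign now +1
(27829/3987) = (3907/3987)   [reduce mod 3987]
reciprocity: (3907/3987) = -1·(3987/3907) since 3907 mod 4 = 3, 3987 mod 4 = 3; sign now -1
(3987/3907) = (80/3907)   [reduce mod 3907]
80 = 2^4·5; (2/3907) = -1 since 3907 mod 8 = 3, so (80/3907) = (-1)^4·(5/3907); sign now -1
reciprocity: (5/3907) = +1·(3907/5) since 5 mod 4 = 1, 3907 mod 4 = 3; sign now -1
(3907/5) = (2/5)   [reduce mod 5]
2 = 2^1·1; (2/5) = -1 since 5 mod 8 = 5, so (2/5) = (-1)^1·(1/5); sign now +1
(1/5) = 1; final value = sign = +1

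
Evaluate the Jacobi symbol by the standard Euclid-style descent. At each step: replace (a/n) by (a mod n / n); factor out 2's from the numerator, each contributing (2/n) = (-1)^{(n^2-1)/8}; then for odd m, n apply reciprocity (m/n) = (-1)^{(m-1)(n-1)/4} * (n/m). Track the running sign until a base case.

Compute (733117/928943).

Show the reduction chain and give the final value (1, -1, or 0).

reciprocity: (733117/928943) = +1·(928943/733117) since 733117 mod 4 = 1, 928943 mod 4 = 3; sign now +1
(928943/733117) = (195826/733117)   [reduce mod 733117]
195826 = 2^1·97913; (2/733117) = -1 since 733117 mod 8 = 5, so (195826/733117) = (-1)^1·(97913/733117); sign now -1
reciprocity: (97913/733117) = +1·(733117/97913) since 97913 mod 4 = 1, 733117 mod 4 = 1; sign now -1
(733117/97913) = (47726/97913)   [reduce mod 97913]
47726 = 2^1·23863; (2/97913) = +1 since 97913 mod 8 = 1, so (47726/97913) = (+1)^1·(23863/97913); sign now -1
reciprocity: (23863/97913) = +1·(97913/23863) since 23863 mod 4 = 3, 97913 mod 4 = 1; sign now -1
(97913/23863) = (2461/23863)   [reduce mod 23863]
reciprocity: (2461/23863) = +1·(23863/2461) since 2461 mod 4 = 1, 23863 mod 4 = 3; sign now -1
(23863/2461) = (1714/2461)   [reduce mod 2461]
1714 = 2^1·857; (2/2461) = -1 since 2461 mod 8 = 5, so (1714/2461) = (-1)^1·(857/2461); sign now +1
reciprocity: (857/2461) = +1·(2461/857) since 857 mod 4 = 1, 2461 mod 4 = 1; sign now +1
(2461/857) = (747/857)   [reduce mod 857]
reciprocity: (747/857) = +1·(857/747) since 747 mod 4 = 3, 857 mod 4 = 1; sign now +1
(857/747) = (110/747)   [reduce mod 747]
110 = 2^1·55; (2/747) = -1 since 747 mod 8 = 3, so (110/747) = (-1)^1·(55/747); sign now -1
reciprocity: (55/747) = -1·(747/55) since 55 mod 4 = 3, 747 mod 4 = 3; sign now +1
(747/55) = (32/55)   [reduce mod 55]
32 = 2^5·1; (2/55) = +1 since 55 mod 8 = 7, so (32/55) = (+1)^5·(1/55); sign now +1
(1/55) = 1; final value = sign = +1

1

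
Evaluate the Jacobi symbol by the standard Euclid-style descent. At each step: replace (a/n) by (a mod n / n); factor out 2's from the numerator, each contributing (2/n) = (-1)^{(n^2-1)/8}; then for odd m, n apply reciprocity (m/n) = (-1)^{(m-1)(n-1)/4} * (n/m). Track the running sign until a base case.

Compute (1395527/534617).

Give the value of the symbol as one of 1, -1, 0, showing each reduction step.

-1

(1395527/534617): 1395527 mod 534617 = 326293, so (1395527/534617) = (326293/534617)
flip (326293/534617) -> (534617/326293): both odd, 326293 mod 4 = 1, 534617 mod 4 = 1, so the flip contributes +1; sign now +1
(534617/326293): 534617 mod 326293 = 208324, so (534617/326293) = (208324/326293)
factor out 2^2: 208324 = 2^2·52081; with 326293 mod 8 = 5, (2/326293) = -1; sign now +1; continue with (52081/326293)
flip (52081/326293) -> (326293/52081): both odd, 52081 mod 4 = 1, 326293 mod 4 = 1, so the flip contributes +1; sign now +1
(326293/52081): 326293 mod 52081 = 13807, so (326293/52081) = (13807/52081)
flip (13807/52081) -> (52081/13807): both odd, 13807 mod 4 = 3, 52081 mod 4 = 1, so the flip contributes +1; sign now +1
(52081/13807): 52081 mod 13807 = 10660, so (52081/13807) = (10660/13807)
factor out 2^2: 10660 = 2^2·2665; with 13807 mod 8 = 7, (2/13807) = +1; sign now +1; continue with (2665/13807)
flip (2665/13807) -> (13807/2665): both odd, 2665 mod 4 = 1, 13807 mod 4 = 3, so the flip contributes +1; sign now +1
(13807/2665): 13807 mod 2665 = 482, so (13807/2665) = (482/2665)
factor out 2^1: 482 = 2^1·241; with 2665 mod 8 = 1, (2/2665) = +1; sign now +1; continue with (241/2665)
flip (241/2665) -> (2665/241): both odd, 241 mod 4 = 1, 2665 mod 4 = 1, so the flip contributes +1; sign now +1
(2665/241): 2665 mod 241 = 14, so (2665/241) = (14/241)
factor out 2^1: 14 = 2^1·7; with 241 mod 8 = 1, (2/241) = +1; sign now +1; continue with (7/241)
flip (7/241) -> (241/7): both odd, 7 mod 4 = 3, 241 mod 4 = 1, so the flip contributes +1; sign now +1
(241/7): 241 mod 7 = 3, so (241/7) = (3/7)
flip (3/7) -> (7/3): both odd, 3 mod 4 = 3, 7 mod 4 = 3, so the flip contributes -1; sign now -1
(7/3): 7 mod 3 = 1, so (7/3) = (1/3)
reached (1/3) = 1, so the symbol is -1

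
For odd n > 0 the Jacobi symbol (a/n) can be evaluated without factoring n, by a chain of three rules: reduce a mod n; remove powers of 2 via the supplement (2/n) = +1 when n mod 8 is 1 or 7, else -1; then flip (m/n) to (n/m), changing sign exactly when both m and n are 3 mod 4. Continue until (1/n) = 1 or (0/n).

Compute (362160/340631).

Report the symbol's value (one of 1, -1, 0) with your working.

-1

(362160/340631): 362160 mod 340631 = 21529, so (362160/340631) = (21529/340631)
flip (21529/340631) -> (340631/21529): both odd, 21529 mod 4 = 1, 340631 mod 4 = 3, so the flip contributes +1; sign now +1
(340631/21529): 340631 mod 21529 = 17696, so (340631/21529) = (17696/21529)
factor out 2^5: 17696 = 2^5·553; with 21529 mod 8 = 1, (2/21529) = +1; sign now +1; continue with (553/21529)
flip (553/21529) -> (21529/553): both odd, 553 mod 4 = 1, 21529 mod 4 = 1, so the flip contributes +1; sign now +1
(21529/553): 21529 mod 553 = 515, so (21529/553) = (515/553)
flip (515/553) -> (553/515): both odd, 515 mod 4 = 3, 553 mod 4 = 1, so the flip contributes +1; sign now +1
(553/515): 553 mod 515 = 38, so (553/515) = (38/515)
factor out 2^1: 38 = 2^1·19; with 515 mod 8 = 3, (2/515) = -1; sign now -1; continue with (19/515)
flip (19/515) -> (515/19): both odd, 19 mod 4 = 3, 515 mod 4 = 3, so the flip contributes -1; sign now +1
(515/19): 515 mod 19 = 2, so (515/19) = (2/19)
factor out 2^1: 2 = 2^1·1; with 19 mod 8 = 3, (2/19) = -1; sign now -1; continue with (1/19)
reached (1/19) = 1, so the symbol is -1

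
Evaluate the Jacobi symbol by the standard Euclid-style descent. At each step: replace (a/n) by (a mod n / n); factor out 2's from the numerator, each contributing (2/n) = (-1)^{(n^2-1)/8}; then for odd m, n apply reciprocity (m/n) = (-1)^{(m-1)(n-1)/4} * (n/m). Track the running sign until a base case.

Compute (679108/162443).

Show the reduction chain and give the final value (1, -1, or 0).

-1

(679108/162443): 679108 mod 162443 = 29336, so (679108/162443) = (29336/162443)
factor out 2^3: 29336 = 2^3·3667; with 162443 mod 8 = 3, (2/162443) = -1; sign now -1; continue with (3667/162443)
flip (3667/162443) -> (162443/3667): both odd, 3667 mod 4 = 3, 162443 mod 4 = 3, so the flip contributes -1; sign now +1
(162443/3667): 162443 mod 3667 = 1095, so (162443/3667) = (1095/3667)
flip (1095/3667) -> (3667/1095): both odd, 1095 mod 4 = 3, 3667 mod 4 = 3, so the flip contributes -1; sign now -1
(3667/1095): 3667 mod 1095 = 382, so (3667/1095) = (382/1095)
factor out 2^1: 382 = 2^1·191; with 1095 mod 8 = 7, (2/1095) = +1; sign now -1; continue with (191/1095)
flip (191/1095) -> (1095/191): both odd, 191 mod 4 = 3, 1095 mod 4 = 3, so the flip contributes -1; sign now +1
(1095/191): 1095 mod 191 = 140, so (1095/191) = (140/191)
factor out 2^2: 140 = 2^2·35; with 191 mod 8 = 7, (2/191) = +1; sign now +1; continue with (35/191)
flip (35/191) -> (191/35): both odd, 35 mod 4 = 3, 191 mod 4 = 3, so the flip contributes -1; sign now -1
(191/35): 191 mod 35 = 16, so (191/35) = (16/35)
factor out 2^4: 16 = 2^4·1; with 35 mod 8 = 3, (2/35) = -1; sign now -1; continue with (1/35)
reached (1/35) = 1, so the symbol is -1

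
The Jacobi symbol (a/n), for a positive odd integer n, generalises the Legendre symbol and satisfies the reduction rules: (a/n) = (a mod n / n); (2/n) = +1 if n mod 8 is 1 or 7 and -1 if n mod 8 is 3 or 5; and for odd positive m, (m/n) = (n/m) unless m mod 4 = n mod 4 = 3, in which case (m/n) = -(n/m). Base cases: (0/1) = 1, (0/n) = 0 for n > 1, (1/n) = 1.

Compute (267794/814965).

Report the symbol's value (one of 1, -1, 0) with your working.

-1

267794 = 2^1·133897; (2/814965) = -1 since 814965 mod 8 = 5, so (267794/814965) = (-1)^1·(133897/814965); sign now -1
reciprocity: (133897/814965) = +1·(814965/133897) since 133897 mod 4 = 1, 814965 mod 4 = 1; sign now -1
(814965/133897) = (11583/133897)   [reduce mod 133897]
reciprocity: (11583/133897) = +1·(133897/11583) since 11583 mod 4 = 3, 133897 mod 4 = 1; sign now -1
(133897/11583) = (6484/11583)   [reduce mod 11583]
6484 = 2^2·1621; (2/11583) = +1 since 11583 mod 8 = 7, so (6484/11583) = (+1)^2·(1621/11583); sign now -1
reciprocity: (1621/11583) = +1·(11583/1621) since 1621 mod 4 = 1, 11583 mod 4 = 3; sign now -1
(11583/1621) = (236/1621)   [reduce mod 1621]
236 = 2^2·59; (2/1621) = -1 since 1621 mod 8 = 5, so (236/1621) = (-1)^2·(59/1621); sign now -1
reciprocity: (59/1621) = +1·(1621/59) since 59 mod 4 = 3, 1621 mod 4 = 1; sign now -1
(1621/59) = (28/59)   [reduce mod 59]
28 = 2^2·7; (2/59) = -1 since 59 mod 8 = 3, so (28/59) = (-1)^2·(7/59); sign now -1
reciprocity: (7/59) = -1·(59/7) since 7 mod 4 = 3, 59 mod 4 = 3; sign now +1
(59/7) = (3/7)   [reduce mod 7]
reciprocity: (3/7) = -1·(7/3) since 3 mod 4 = 3, 7 mod 4 = 3; sign now -1
(7/3) = (1/3)   [reduce mod 3]
(1/3) = 1; final value = sign = -1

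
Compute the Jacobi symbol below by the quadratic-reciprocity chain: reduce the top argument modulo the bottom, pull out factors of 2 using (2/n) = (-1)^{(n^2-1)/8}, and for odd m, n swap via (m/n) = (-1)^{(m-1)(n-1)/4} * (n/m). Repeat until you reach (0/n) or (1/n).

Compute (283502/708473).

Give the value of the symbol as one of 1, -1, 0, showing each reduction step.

283502 = 2^1·141751; (2/708473) = +1 since 708473 mod 8 = 1, so (283502/708473) = (+1)^1·(141751/708473); sign now +1
reciprocity: (141751/708473) = +1·(708473/141751) since 141751 mod 4 = 3, 708473 mod 4 = 1; sign now +1
(708473/141751) = (141469/141751)   [reduce mod 141751]
reciprocity: (141469/141751) = +1·(141751/141469) since 141469 mod 4 = 1, 141751 mod 4 = 3; sign now +1
(141751/141469) = (282/141469)   [reduce mod 141469]
282 = 2^1·141; (2/141469) = -1 since 141469 mod 8 = 5, so (282/141469) = (-1)^1·(141/141469); sign now -1
reciprocity: (141/141469) = +1·(141469/141) since 141 mod 4 = 1, 141469 mod 4 = 1; sign now -1
(141469/141) = (46/141)   [reduce mod 141]
46 = 2^1·23; (2/141) = -1 since 141 mod 8 = 5, so (46/141) = (-1)^1·(23/141); sign now +1
reciprocity: (23/141) = +1·(141/23) since 23 mod 4 = 3, 141 mod 4 = 1; sign now +1
(141/23) = (3/23)   [reduce mod 23]
reciprocity: (3/23) = -1·(23/3) since 3 mod 4 = 3, 23 mod 4 = 3; sign now -1
(23/3) = (2/3)   [reduce mod 3]
2 = 2^1·1; (2/3) = -1 since 3 mod 8 = 3, so (2/3) = (-1)^1·(1/3); sign now +1
(1/3) = 1; final value = sign = +1

1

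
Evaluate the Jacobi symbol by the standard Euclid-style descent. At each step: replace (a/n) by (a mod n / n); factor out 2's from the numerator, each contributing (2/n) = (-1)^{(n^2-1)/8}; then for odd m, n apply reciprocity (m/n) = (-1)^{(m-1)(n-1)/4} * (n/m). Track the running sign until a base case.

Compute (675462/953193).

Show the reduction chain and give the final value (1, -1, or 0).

0

factor out 2^1: 675462 = 2^1·337731; with 953193 mod 8 = 1, (2/953193) = +1; sign now +1; continue with (337731/953193)
flip (337731/953193) -> (953193/337731): both odd, 337731 mod 4 = 3, 953193 mod 4 = 1, so the flip contributes +1; sign now +1
(953193/337731): 953193 mod 337731 = 277731, so (953193/337731) = (277731/337731)
flip (277731/337731) -> (337731/277731): both odd, 277731 mod 4 = 3, 337731 mod 4 = 3, so the flip contributes -1; sign now -1
(337731/277731): 337731 mod 277731 = 60000, so (337731/277731) = (60000/277731)
factor out 2^5: 60000 = 2^5·1875; with 277731 mod 8 = 3, (2/277731) = -1; sign now +1; continue with (1875/277731)
flip (1875/277731) -> (277731/1875): both odd, 1875 mod 4 = 3, 277731 mod 4 = 3, so the flip contributes -1; sign now -1
(277731/1875): 277731 mod 1875 = 231, so (277731/1875) = (231/1875)
flip (231/1875) -> (1875/231): both odd, 231 mod 4 = 3, 1875 mod 4 = 3, so the flip contributes -1; sign now +1
(1875/231): 1875 mod 231 = 27, so (1875/231) = (27/231)
flip (27/231) -> (231/27): both odd, 27 mod 4 = 3, 231 mod 4 = 3, so the flip contributes -1; sign now -1
(231/27): 231 mod 27 = 15, so (231/27) = (15/27)
flip (15/27) -> (27/15): both odd, 15 mod 4 = 3, 27 mod 4 = 3, so the flip contributes -1; sign now +1
(27/15): 27 mod 15 = 12, so (27/15) = (12/15)
factor out 2^2: 12 = 2^2·3; with 15 mod 8 = 7, (2/15) = +1; sign now +1; continue with (3/15)
flip (3/15) -> (15/3): both odd, 3 mod 4 = 3, 15 mod 4 = 3, so the flip contributes -1; sign now -1
(15/3): 15 mod 3 = 0, so (15/3) = (0/3)
reached (0/3); gcd(a, n) > 1, so (0/3) = 0 and the symbol is 0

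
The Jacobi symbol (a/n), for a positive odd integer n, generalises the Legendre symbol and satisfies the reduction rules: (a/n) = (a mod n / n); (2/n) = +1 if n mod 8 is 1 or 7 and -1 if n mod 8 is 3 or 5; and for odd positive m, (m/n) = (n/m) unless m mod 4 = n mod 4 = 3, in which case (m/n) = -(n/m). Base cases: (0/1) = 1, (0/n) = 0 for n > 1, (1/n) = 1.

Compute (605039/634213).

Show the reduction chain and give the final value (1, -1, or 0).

flip (605039/634213) -> (634213/605039): both odd, 605039 mod 4 = 3, 634213 mod 4 = 1, so the flip contributes +1; sign now +1
(634213/605039): 634213 mod 605039 = 29174, so (634213/605039) = (29174/605039)
factor out 2^1: 29174 = 2^1·14587; with 605039 mod 8 = 7, (2/605039) = +1; sign now +1; continue with (14587/605039)
flip (14587/605039) -> (605039/14587): both odd, 14587 mod 4 = 3, 605039 mod 4 = 3, so the flip contributes -1; sign now -1
(605039/14587): 605039 mod 14587 = 6972, so (605039/14587) = (6972/14587)
factor out 2^2: 6972 = 2^2·1743; with 14587 mod 8 = 3, (2/14587) = -1; sign now -1; continue with (1743/14587)
flip (1743/14587) -> (14587/1743): both odd, 1743 mod 4 = 3, 14587 mod 4 = 3, so the flip contributes -1; sign now +1
(14587/1743): 14587 mod 1743 = 643, so (14587/1743) = (643/1743)
flip (643/1743) -> (1743/643): both odd, 643 mod 4 = 3, 1743 mod 4 = 3, so the flip contributes -1; sign now -1
(1743/643): 1743 mod 643 = 457, so (1743/643) = (457/643)
flip (457/643) -> (643/457): both odd, 457 mod 4 = 1, 643 mod 4 = 3, so the flip contributes +1; sign now -1
(643/457): 643 mod 457 = 186, so (643/457) = (186/457)
factor out 2^1: 186 = 2^1·93; with 457 mod 8 = 1, (2/457) = +1; sign now -1; continue with (93/457)
flip (93/457) -> (457/93): both odd, 93 mod 4 = 1, 457 mod 4 = 1, so the flip contributes +1; sign now -1
(457/93): 457 mod 93 = 85, so (457/93) = (85/93)
flip (85/93) -> (93/85): both odd, 85 mod 4 = 1, 93 mod 4 = 1, so the flip contributes +1; sign now -1
(93/85): 93 mod 85 = 8, so (93/85) = (8/85)
factor out 2^3: 8 = 2^3·1; with 85 mod 8 = 5, (2/85) = -1; sign now +1; continue with (1/85)
reached (1/85) = 1, so the symbol is +1

1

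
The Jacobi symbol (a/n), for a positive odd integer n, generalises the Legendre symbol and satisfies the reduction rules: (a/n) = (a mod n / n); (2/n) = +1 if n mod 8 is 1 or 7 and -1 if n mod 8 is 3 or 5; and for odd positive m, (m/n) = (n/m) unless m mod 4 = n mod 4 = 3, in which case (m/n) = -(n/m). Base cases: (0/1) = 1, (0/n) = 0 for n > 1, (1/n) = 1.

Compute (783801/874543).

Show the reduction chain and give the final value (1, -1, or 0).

1

reciprocity: (783801/874543) = +1·(874543/783801) since 783801 mod 4 = 1, 874543 mod 4 = 3; sign now +1
(874543/783801) = (90742/783801)   [reduce mod 783801]
90742 = 2^1·45371; (2/783801) = +1 since 783801 mod 8 = 1, so (90742/783801) = (+1)^1·(45371/783801); sign now +1
reciprocity: (45371/783801) = +1·(783801/45371) since 45371 mod 4 = 3, 783801 mod 4 = 1; sign now +1
(783801/45371) = (12494/45371)   [reduce mod 45371]
12494 = 2^1·6247; (2/45371) = -1 since 45371 mod 8 = 3, so (12494/45371) = (-1)^1·(6247/45371); sign now -1
reciprocity: (6247/45371) = -1·(45371/6247) since 6247 mod 4 = 3, 45371 mod 4 = 3; sign now +1
(45371/6247) = (1642/6247)   [reduce mod 6247]
1642 = 2^1·821; (2/6247) = +1 since 6247 mod 8 = 7, so (1642/6247) = (+1)^1·(821/6247); sign now +1
reciprocity: (821/6247) = +1·(6247/821) since 821 mod 4 = 1, 6247 mod 4 = 3; sign now +1
(6247/821) = (500/821)   [reduce mod 821]
500 = 2^2·125; (2/821) = -1 since 821 mod 8 = 5, so (500/821) = (-1)^2·(125/821); sign now +1
reciprocity: (125/821) = +1·(821/125) since 125 mod 4 = 1, 821 mod 4 = 1; sign now +1
(821/125) = (71/125)   [reduce mod 125]
reciprocity: (71/125) = +1·(125/71) since 71 mod 4 = 3, 125 mod 4 = 1; sign now +1
(125/71) = (54/71)   [reduce mod 71]
54 = 2^1·27; (2/71) = +1 since 71 mod 8 = 7, so (54/71) = (+1)^1·(27/71); sign now +1
reciprocity: (27/71) = -1·(71/27) since 27 mod 4 = 3, 71 mod 4 = 3; sign now -1
(71/27) = (17/27)   [reduce mod 27]
reciprocity: (17/27) = +1·(27/17) since 17 mod 4 = 1, 27 mod 4 = 3; sign now -1
(27/17) = (10/17)   [reduce mod 17]
10 = 2^1·5; (2/17) = +1 since 17 mod 8 = 1, so (10/17) = (+1)^1·(5/17); sign now -1
reciprocity: (5/17) = +1·(17/5) since 5 mod 4 = 1, 17 mod 4 = 1; sign now -1
(17/5) = (2/5)   [reduce mod 5]
2 = 2^1·1; (2/5) = -1 since 5 mod 8 = 5, so (2/5) = (-1)^1·(1/5); sign now +1
(1/5) = 1; final value = sign = +1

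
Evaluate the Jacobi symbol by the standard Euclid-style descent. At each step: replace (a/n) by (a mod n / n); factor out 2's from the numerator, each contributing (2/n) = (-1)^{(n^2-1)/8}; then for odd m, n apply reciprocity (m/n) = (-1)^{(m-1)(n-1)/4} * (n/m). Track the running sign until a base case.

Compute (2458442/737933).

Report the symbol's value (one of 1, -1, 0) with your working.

0

(2458442/737933) = (244643/737933)   [reduce mod 737933]
reciprocity: (244643/737933) = +1·(737933/244643) since 244643 mod 4 = 3, 737933 mod 4 = 1; sign now +1
(737933/244643) = (4004/244643)   [reduce mod 244643]
4004 = 2^2·1001; (2/244643) = -1 since 244643 mod 8 = 3, so (4004/244643) = (-1)^2·(1001/244643); sign now +1
reciprocity: (1001/244643) = +1·(244643/1001) since 1001 mod 4 = 1, 244643 mod 4 = 3; sign now +1
(244643/1001) = (399/1001)   [reduce mod 1001]
reciprocity: (399/1001) = +1·(1001/399) since 399 mod 4 = 3, 1001 mod 4 = 1; sign now +1
(1001/399) = (203/399)   [reduce mod 399]
reciprocity: (203/399) = -1·(399/203) since 203 mod 4 = 3, 399 mod 4 = 3; sign now -1
(399/203) = (196/203)   [reduce mod 203]
196 = 2^2·49; (2/203) = -1 since 203 mod 8 = 3, so (196/203) = (-1)^2·(49/203); sign now -1
reciprocity: (49/203) = +1·(203/49) since 49 mod 4 = 1, 203 mod 4 = 3; sign now -1
(203/49) = (7/49)   [reduce mod 49]
reciprocity: (7/49) = +1·(49/7) since 7 mod 4 = 3, 49 mod 4 = 1; sign now -1
(49/7) = (0/7)   [reduce mod 7]
(0/7) = 0   [gcd(a, n) > 1]; final value = 0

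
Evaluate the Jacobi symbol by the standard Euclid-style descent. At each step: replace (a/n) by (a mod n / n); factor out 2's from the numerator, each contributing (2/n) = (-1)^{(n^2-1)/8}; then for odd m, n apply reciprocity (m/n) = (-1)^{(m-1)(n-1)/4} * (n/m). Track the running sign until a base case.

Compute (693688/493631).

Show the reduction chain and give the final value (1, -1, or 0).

(693688/493631) = (200057/493631)   [reduce mod 493631]
reciprocity: (200057/493631) = +1·(493631/200057) since 200057 mod 4 = 1, 493631 mod 4 = 3; sign now +1
(493631/200057) = (93517/200057)   [reduce mod 200057]
reciprocity: (93517/200057) = +1·(200057/93517) since 93517 mod 4 = 1, 200057 mod 4 = 1; sign now +1
(200057/93517) = (13023/93517)   [reduce mod 93517]
reciprocity: (13023/93517) = +1·(93517/13023) since 13023 mod 4 = 3, 93517 mod 4 = 1; sign now +1
(93517/13023) = (2356/13023)   [reduce mod 13023]
2356 = 2^2·589; (2/13023) = +1 since 13023 mod 8 = 7, so (2356/13023) = (+1)^2·(589/13023); sign now +1
reciprocity: (589/13023) = +1·(13023/589) since 589 mod 4 = 1, 13023 mod 4 = 3; sign now +1
(13023/589) = (65/589)   [reduce mod 589]
reciprocity: (65/589) = +1·(589/65) since 65 mod 4 = 1, 589 mod 4 = 1; sign now +1
(589/65) = (4/65)   [reduce mod 65]
4 = 2^2·1; (2/65) = +1 since 65 mod 8 = 1, so (4/65) = (+1)^2·(1/65); sign now +1
(1/65) = 1; final value = sign = +1

1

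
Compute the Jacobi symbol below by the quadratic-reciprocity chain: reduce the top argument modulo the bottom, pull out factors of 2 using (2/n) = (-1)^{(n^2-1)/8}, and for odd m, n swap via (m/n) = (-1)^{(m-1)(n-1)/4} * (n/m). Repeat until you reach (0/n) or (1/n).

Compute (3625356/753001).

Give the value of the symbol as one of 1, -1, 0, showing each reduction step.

1

(3625356/753001) = (613352/753001)   [reduce mod 753001]
613352 = 2^3·76669; (2/753001) = +1 since 753001 mod 8 = 1, so (613352/753001) = (+1)^3·(76669/753001); sign now +1
reciprocity: (76669/753001) = +1·(753001/76669) since 76669 mod 4 = 1, 753001 mod 4 = 1; sign now +1
(753001/76669) = (62980/76669)   [reduce mod 76669]
62980 = 2^2·15745; (2/76669) = -1 since 76669 mod 8 = 5, so (62980/76669) = (-1)^2·(15745/76669); sign now +1
reciprocity: (15745/76669) = +1·(76669/15745) since 15745 mod 4 = 1, 76669 mod 4 = 1; sign now +1
(76669/15745) = (13689/15745)   [reduce mod 15745]
reciprocity: (13689/15745) = +1·(15745/13689) since 13689 mod 4 = 1, 15745 mod 4 = 1; sign now +1
(15745/13689) = (2056/13689)   [reduce mod 13689]
2056 = 2^3·257; (2/13689) = +1 since 13689 mod 8 = 1, so (2056/13689) = (+1)^3·(257/13689); sign now +1
reciprocity: (257/13689) = +1·(13689/257) since 257 mod 4 = 1, 13689 mod 4 = 1; sign now +1
(13689/257) = (68/257)   [reduce mod 257]
68 = 2^2·17; (2/257) = +1 since 257 mod 8 = 1, so (68/257) = (+1)^2·(17/257); sign now +1
reciprocity: (17/257) = +1·(257/17) since 17 mod 4 = 1, 257 mod 4 = 1; sign now +1
(257/17) = (2/17)   [reduce mod 17]
2 = 2^1·1; (2/17) = +1 since 17 mod 8 = 1, so (2/17) = (+1)^1·(1/17); sign now +1
(1/17) = 1; final value = sign = +1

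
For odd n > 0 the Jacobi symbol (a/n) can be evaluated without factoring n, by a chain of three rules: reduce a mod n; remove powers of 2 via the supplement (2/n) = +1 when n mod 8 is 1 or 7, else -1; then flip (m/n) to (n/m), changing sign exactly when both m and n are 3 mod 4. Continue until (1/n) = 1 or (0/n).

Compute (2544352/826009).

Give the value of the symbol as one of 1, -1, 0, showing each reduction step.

-1

(2544352/826009): 2544352 mod 826009 = 66325, so (2544352/826009) = (66325/826009)
flip (66325/826009) -> (826009/66325): both odd, 66325 mod 4 = 1, 826009 mod 4 = 1, so the flip contributes +1; sign now +1
(826009/66325): 826009 mod 66325 = 30109, so (826009/66325) = (30109/66325)
flip (30109/66325) -> (66325/30109): both odd, 30109 mod 4 = 1, 66325 mod 4 = 1, so the flip contributes +1; sign now +1
(66325/30109): 66325 mod 30109 = 6107, so (66325/30109) = (6107/30109)
flip (6107/30109) -> (30109/6107): both odd, 6107 mod 4 = 3, 30109 mod 4 = 1, so the flip contributes +1; sign now +1
(30109/6107): 30109 mod 6107 = 5681, so (30109/6107) = (5681/6107)
flip (5681/6107) -> (6107/5681): both odd, 5681 mod 4 = 1, 6107 mod 4 = 3, so the flip contributes +1; sign now +1
(6107/5681): 6107 mod 5681 = 426, so (6107/5681) = (426/5681)
factor out 2^1: 426 = 2^1·213; with 5681 mod 8 = 1, (2/5681) = +1; sign now +1; continue with (213/5681)
flip (213/5681) -> (5681/213): both odd, 213 mod 4 = 1, 5681 mod 4 = 1, so the flip contributes +1; sign now +1
(5681/213): 5681 mod 213 = 143, so (5681/213) = (143/213)
flip (143/213) -> (213/143): both odd, 143 mod 4 = 3, 213 mod 4 = 1, so the flip contributes +1; sign now +1
(213/143): 213 mod 143 = 70, so (213/143) = (70/143)
factor out 2^1: 70 = 2^1·35; with 143 mod 8 = 7, (2/143) = +1; sign now +1; continue with (35/143)
flip (35/143) -> (143/35): both odd, 35 mod 4 = 3, 143 mod 4 = 3, so the flip contributes -1; sign now -1
(143/35): 143 mod 35 = 3, so (143/35) = (3/35)
flip (3/35) -> (35/3): both odd, 3 mod 4 = 3, 35 mod 4 = 3, so the flip contributes -1; sign now +1
(35/3): 35 mod 3 = 2, so (35/3) = (2/3)
factor out 2^1: 2 = 2^1·1; with 3 mod 8 = 3, (2/3) = -1; sign now -1; continue with (1/3)
reached (1/3) = 1, so the symbol is -1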